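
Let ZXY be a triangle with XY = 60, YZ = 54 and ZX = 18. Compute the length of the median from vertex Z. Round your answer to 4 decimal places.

Median from Z: ½√(2·YZ² + 2·ZX² − XY²) ≈ 26.833.

m_Z ≈ 26.8328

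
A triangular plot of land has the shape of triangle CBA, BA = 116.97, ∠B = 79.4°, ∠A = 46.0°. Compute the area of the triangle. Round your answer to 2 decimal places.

5934.07

The third angle is ∠C = 180° − ∠B − ∠A = 54.60°.
Law of sines: AC = BA·sin B/sin C ≈ 141.05.
Law of sines: CB = BA·sin A/sin C ≈ 103.22.
Area = ½·BA·AC·sin A ≈ 5934.1.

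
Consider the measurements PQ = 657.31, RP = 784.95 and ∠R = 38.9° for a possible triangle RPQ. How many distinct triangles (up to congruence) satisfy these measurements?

2

RP·sin R = 784.95·sin(38.9°) ≈ 492.9.
Since RP sin R < PQ < RP (492.9 < 657.31 < 784.95), two triangles exist.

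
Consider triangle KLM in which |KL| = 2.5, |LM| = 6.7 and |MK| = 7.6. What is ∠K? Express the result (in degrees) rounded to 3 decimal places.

By the law of cosines, cos K = (|MK|² + |KL|² − |LM|²) / (2·|MK|·|KL|) ≈ 0.50316, so ∠K ≈ 59.79°.

∠K ≈ 59.791°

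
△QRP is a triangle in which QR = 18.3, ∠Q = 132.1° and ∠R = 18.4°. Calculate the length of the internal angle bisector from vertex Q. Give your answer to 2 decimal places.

The third angle is ∠P = 180° − ∠Q − ∠R = 29.50°.
Law of sines: RP = QR·sin Q/sin P ≈ 27.574.
Law of sines: PQ = QR·sin R/sin P ≈ 11.731.
The bisector from Q has length 2·PQ·QR·cos(∠Q/2)/(PQ+QR) ≈ 5.8036.

5.80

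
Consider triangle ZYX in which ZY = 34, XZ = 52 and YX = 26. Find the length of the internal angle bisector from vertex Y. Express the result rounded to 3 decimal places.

14.833

By the law of cosines, cos Y = (ZY² + YX² − XZ²) / (2·ZY·YX) ≈ -0.49321, so ∠Y ≈ 119.55°.
The bisector from Y has length 2·ZY·YX·cos(∠Y/2)/(ZY+YX) ≈ 14.833.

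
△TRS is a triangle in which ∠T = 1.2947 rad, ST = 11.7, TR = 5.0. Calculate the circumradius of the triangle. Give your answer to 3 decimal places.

By the law of cosines, RS² = ST² + TR² − 2·ST·TR·cos T = 130, so RS ≈ 11.402.
Area = ½·ST·TR·sin T ≈ 28.142.
Circumradius = RS/(2 sin T) ≈ 5.9252.

5.925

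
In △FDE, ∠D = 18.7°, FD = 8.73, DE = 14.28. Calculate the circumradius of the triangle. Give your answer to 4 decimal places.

R ≈ 10.3405

By the law of cosines, EF² = FD² + DE² − 2·FD·DE·cos D = 43.964, so EF ≈ 6.6306.
Area = ½·FD·DE·sin D ≈ 19.985.
Circumradius = EF/(2 sin D) ≈ 10.34.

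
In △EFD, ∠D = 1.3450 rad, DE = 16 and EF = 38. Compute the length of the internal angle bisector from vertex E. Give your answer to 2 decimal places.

17.41

Law of sines: sin F = DE·sin D/EF ≈ 0.41036.
Since EF ≥ DE, only the acute value applies: ∠F ≈ 0.4229 rad.
Then ∠E = π − ∠D − ∠F ≈ 1.3737 rad.
Law of sines gives FD = EF·sin E/sin D ≈ 38.235.
The bisector from E has length 2·DE·EF·cos(∠E/2)/(DE+EF) ≈ 17.412.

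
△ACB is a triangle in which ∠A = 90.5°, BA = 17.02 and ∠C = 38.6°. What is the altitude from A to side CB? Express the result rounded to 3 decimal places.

The third angle is ∠B = 180° − ∠A − ∠C = 50.90°.
Law of sines: CB = BA·sin A/sin C ≈ 27.28.
Law of sines: AC = BA·sin B/sin C ≈ 21.171.
Area = ½·BA·CB·sin B ≈ 180.16.
The altitude from A has length 2·area/CB ≈ 13.208.

h_A ≈ 13.208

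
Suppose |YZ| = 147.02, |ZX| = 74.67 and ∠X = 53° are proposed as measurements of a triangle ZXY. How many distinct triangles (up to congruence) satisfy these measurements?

|ZX|·sin X = 74.67·sin(53°) ≈ 59.63.
Since |YZ| ≥ |ZX|, exactly one triangle exists.

1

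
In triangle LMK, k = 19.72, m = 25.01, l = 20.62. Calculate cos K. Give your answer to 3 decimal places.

By the law of cosines, cos K = (l² + m² − k²) / (2·l·m) ≈ 0.64165, so ∠K ≈ 50.09°.

0.642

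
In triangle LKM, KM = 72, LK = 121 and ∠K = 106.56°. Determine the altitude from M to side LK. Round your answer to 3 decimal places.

h_M ≈ 69.014

By the law of cosines, ML² = LK² + KM² − 2·LK·KM·cos K = 24791, so ML ≈ 157.45.
Area = ½·LK·KM·sin K ≈ 4175.3.
The altitude from M has length 2·area/LK ≈ 69.014.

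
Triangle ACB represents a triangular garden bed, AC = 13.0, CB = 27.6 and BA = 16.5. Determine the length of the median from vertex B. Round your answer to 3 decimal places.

21.789

Median from B: ½√(2·CB² + 2·BA² − AC²) ≈ 21.789.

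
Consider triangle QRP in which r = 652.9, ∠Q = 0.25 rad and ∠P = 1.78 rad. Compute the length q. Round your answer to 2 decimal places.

180.20

The third angle is ∠R = π − ∠P − ∠Q = 1.112 rad.
Law of sines: q = r·sin Q/sin R ≈ 180.2.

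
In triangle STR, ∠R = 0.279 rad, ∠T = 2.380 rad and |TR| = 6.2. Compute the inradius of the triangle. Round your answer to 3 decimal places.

0.824

The third angle is ∠S = π − ∠T − ∠R = 0.483 rad.
Law of sines: |RS| = |TR|·sin T/sin S ≈ 9.2193.
Law of sines: |ST| = |TR|·sin R/sin S ≈ 3.6792.
Area = ½·|TR|·|RS|·sin R ≈ 7.8707.
Semiperimeter s = (6.2+9.2193+3.6792)/2 = 9.5493.
Inradius = area/s = 7.8707/9.5493 ≈ 0.82422.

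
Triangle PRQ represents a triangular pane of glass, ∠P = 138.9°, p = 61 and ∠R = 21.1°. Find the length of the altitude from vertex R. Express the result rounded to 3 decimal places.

20.863

The third angle is ∠Q = 180° − ∠P − ∠R = 20.00°.
Law of sines: r = p·sin R/sin P ≈ 33.405.
Law of sines: q = p·sin Q/sin P ≈ 31.737.
Area = ½·p·r·sin Q ≈ 348.47.
The altitude from R has length 2·area/r ≈ 20.863.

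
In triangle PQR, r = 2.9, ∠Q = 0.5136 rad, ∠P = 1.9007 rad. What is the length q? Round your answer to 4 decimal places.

The third angle is ∠R = π − ∠P − ∠Q = 0.7273 rad.
Law of sines: q = r·sin Q/sin R ≈ 2.1431.

2.1431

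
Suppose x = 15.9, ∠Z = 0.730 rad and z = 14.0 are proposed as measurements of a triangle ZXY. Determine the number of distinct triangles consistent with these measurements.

x·sin Z = 15.9·sin(0.730 rad) ≈ 10.6.
Since x sin Z < z < x (10.6 < 14.0 < 15.9), two triangles exist.

2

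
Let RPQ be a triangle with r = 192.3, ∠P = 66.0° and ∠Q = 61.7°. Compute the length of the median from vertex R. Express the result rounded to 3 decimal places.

The third angle is ∠R = 180° − ∠P − ∠Q = 52.30°.
Law of sines: p = r·sin P/sin R ≈ 222.03.
Law of sines: q = r·sin Q/sin R ≈ 213.99.
Median from R: ½√(2·p² + 2·q² − r²) ≈ 195.7.

m_R ≈ 195.704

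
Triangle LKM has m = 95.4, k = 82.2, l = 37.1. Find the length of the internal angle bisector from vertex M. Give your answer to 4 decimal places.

t_M ≈ 33.1587

By the law of cosines, cos M = (l² + k² − m²) / (2·l·k) ≈ -0.15869, so ∠M ≈ 99.13°.
The bisector from M has length 2·l·k·cos(∠M/2)/(l+k) ≈ 33.159.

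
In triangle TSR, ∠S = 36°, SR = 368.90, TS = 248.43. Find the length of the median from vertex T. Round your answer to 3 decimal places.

m_T ≈ 146.957

By the law of cosines, RT² = TS² + SR² − 2·TS·SR·cos S = 49519, so RT ≈ 222.53.
Median from T: ½√(2·RT² + 2·TS² − SR²) ≈ 146.96.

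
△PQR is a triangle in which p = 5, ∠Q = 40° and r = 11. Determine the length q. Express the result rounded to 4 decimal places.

By the law of cosines, q² = r² + p² − 2·r·p·cos Q = 61.735, so q ≈ 7.8572.

7.8572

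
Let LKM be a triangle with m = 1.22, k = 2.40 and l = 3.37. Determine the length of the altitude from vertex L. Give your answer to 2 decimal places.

Semiperimeter s = (3.37 + 2.4 + 1.22)/2 = 3.495.
Heron's formula: area = √(3.495·0.125·1.095·2.275) ≈ 1.0432.
The altitude from L has length 2·area/l ≈ 0.61912.

h_L ≈ 0.62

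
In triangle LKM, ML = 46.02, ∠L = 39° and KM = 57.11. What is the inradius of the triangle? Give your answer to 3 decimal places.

r ≈ 13.084

Law of sines: sin K = ML·sin L/KM ≈ 0.50711.
Since KM ≥ ML, only the acute value applies: ∠K ≈ 30.47°.
Then ∠M = 180° − ∠L − ∠K ≈ 110.53°.
Law of sines gives LK = KM·sin M/sin L ≈ 84.986.
Area = ½·KM·ML·sin M ≈ 1230.7.
Semiperimeter s = (57.11+46.02+84.986)/2 = 94.058.
Inradius = area/s = 1230.7/94.058 ≈ 13.084.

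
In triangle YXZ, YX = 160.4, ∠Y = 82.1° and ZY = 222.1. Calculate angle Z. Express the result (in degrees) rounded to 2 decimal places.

38.46

By the law of cosines, XZ² = ZY² + YX² − 2·ZY·YX·cos Y = 65264, so XZ ≈ 255.47.
Law of cosines again: cos Z = (XZ² + ZY² − YX²)/(2·XZ·ZY) ≈ 0.78309, so ∠Z ≈ 38.46°.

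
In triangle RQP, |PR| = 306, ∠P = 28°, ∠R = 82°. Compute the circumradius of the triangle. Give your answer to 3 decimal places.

The third angle is ∠Q = 180° − ∠P − ∠R = 70.00°.
Law of sines: |QP| = |PR|·sin R/sin Q ≈ 322.47.
Law of sines: |RQ| = |PR|·sin P/sin Q ≈ 152.88.
Circumradius = |PR|/(2 sin Q) ≈ 162.82.

162.819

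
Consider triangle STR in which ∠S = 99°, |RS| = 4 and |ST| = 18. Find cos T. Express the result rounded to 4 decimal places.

cos T ≈ 0.9782

By the law of cosines, |TR|² = |RS|² + |ST|² − 2·|RS|·|ST|·cos S = 362.53, so |TR| ≈ 19.04.
Law of cosines again: cos T = (|ST|² + |TR|² − |RS|²)/(2·|ST|·|TR|) ≈ 0.97824, so ∠T ≈ 11.98°.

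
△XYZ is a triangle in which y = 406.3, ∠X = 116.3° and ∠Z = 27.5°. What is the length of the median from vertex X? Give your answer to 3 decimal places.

m_X ≈ 194.689

The third angle is ∠Y = 180° − ∠Z − ∠X = 36.20°.
Law of sines: x = y·sin X/sin Y ≈ 616.73.
Law of sines: z = y·sin Z/sin Y ≈ 317.65.
Median from X: ½√(2·y² + 2·z² − x²) ≈ 194.69.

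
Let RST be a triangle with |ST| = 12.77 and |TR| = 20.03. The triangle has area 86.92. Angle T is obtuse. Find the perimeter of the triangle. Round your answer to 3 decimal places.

perimeter ≈ 63.452

From area = ½·|ST|·|TR|·sin T, we get sin T = 2·area/(|ST|·|TR|) ≈ 0.67964.
Taking the obtuse solution, ∠T ≈ 137.18°.
Law of cosines then gives |RS| ≈ 30.652.
Perimeter = 12.77 + 20.03 + 30.652 = 63.452.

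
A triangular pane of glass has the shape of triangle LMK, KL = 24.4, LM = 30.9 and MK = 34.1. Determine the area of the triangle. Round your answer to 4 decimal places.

364.3294

Semiperimeter s = (34.1 + 24.4 + 30.9)/2 = 44.7.
Heron's formula: area = √(44.7·10.6·20.3·13.8) ≈ 364.33.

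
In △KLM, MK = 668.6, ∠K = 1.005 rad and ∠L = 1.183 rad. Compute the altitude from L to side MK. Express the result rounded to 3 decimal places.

h_L ≈ 497.193

The third angle is ∠M = π − ∠K − ∠L = 0.954 rad.
Law of sines: LM = MK·sin K/sin L ≈ 609.68.
Law of sines: KL = MK·sin M/sin L ≈ 588.98.
Area = ½·MK·LM·sin M ≈ 1.6621e+05.
The altitude from L has length 2·area/MK ≈ 497.19.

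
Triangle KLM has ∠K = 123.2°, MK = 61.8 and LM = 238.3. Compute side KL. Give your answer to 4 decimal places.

Law of sines: sin L = MK·sin K/LM ≈ 0.21700.
Since LM ≥ MK, only the acute value applies: ∠L ≈ 12.53°.
Then ∠M = 180° − ∠K − ∠L ≈ 44.27°.
Law of sines gives KL = LM·sin M/sin K ≈ 198.78.

198.7821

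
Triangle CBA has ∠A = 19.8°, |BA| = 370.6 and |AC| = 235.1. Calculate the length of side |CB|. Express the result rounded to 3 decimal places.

By the law of cosines, |CB|² = |BA|² + |AC|² − 2·|BA|·|AC|·cos A = 28662, so |CB| ≈ 169.3.

169.299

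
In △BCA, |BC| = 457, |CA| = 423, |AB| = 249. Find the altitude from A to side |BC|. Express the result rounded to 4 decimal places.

h_A ≈ 227.7865

Semiperimeter s = (423 + 249 + 457)/2 = 564.5.
Heron's formula: area = √(564.5·141.5·315.5·107.5) ≈ 52049.
The altitude from A has length 2·area/|BC| ≈ 227.79.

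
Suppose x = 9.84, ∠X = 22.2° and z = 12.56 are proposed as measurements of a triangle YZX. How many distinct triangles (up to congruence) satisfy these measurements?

2

z·sin X = 12.56·sin(22.2°) ≈ 4.746.
Since z sin X < x < z (4.746 < 9.84 < 12.56), two triangles exist.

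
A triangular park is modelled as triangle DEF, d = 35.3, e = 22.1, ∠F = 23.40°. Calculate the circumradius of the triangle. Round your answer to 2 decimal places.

21.90

By the law of cosines, f² = d² + e² − 2·d·e·cos F = 302.56, so f ≈ 17.394.
Area = ½·d·e·sin F ≈ 154.91.
Circumradius = f/(2 sin F) ≈ 21.899.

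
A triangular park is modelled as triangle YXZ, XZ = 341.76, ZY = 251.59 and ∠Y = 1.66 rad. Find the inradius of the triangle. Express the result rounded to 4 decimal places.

65.5000

Law of sines: sin X = ZY·sin Y/XZ ≈ 0.73323.
Since XZ ≥ ZY, only the acute value applies: ∠X ≈ 0.823 rad.
Then ∠Z = π − ∠Y − ∠X ≈ 0.659 rad.
Law of sines gives YX = XZ·sin Z/sin Y ≈ 209.98.
Area = ½·XZ·ZY·sin Z ≈ 26309.
Semiperimeter s = (341.76+251.59+209.98)/2 = 401.66.
Inradius = area/s = 26309/401.66 ≈ 65.5.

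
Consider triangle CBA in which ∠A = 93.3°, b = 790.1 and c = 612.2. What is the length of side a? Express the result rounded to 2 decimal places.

By the law of cosines, a² = c² + b² − 2·c·b·cos A = 1.0547e+06, so a ≈ 1027.

1027.00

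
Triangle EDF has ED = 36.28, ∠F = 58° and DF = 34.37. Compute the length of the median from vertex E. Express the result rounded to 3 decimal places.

m_E ≈ 33.992

Law of sines: sin E = DF·sin F/ED ≈ 0.80340.
Since ED ≥ DF, only the acute value applies: ∠E ≈ 53.46°.
Then ∠D = 180° − ∠F − ∠E ≈ 68.54°.
Law of sines gives FE = ED·sin D/sin F ≈ 39.816.
Median from E: ½√(2·FE² + 2·ED² − DF²) ≈ 33.992.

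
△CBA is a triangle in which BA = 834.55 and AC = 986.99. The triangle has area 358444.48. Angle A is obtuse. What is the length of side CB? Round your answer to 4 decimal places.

From area = ½·BA·AC·sin A, we get sin A = 2·area/(BA·AC) ≈ 0.87034.
Taking the obtuse solution, ∠A ≈ 2.086 rad.
Law of cosines then gives CB ≈ 1575.4.

1575.4023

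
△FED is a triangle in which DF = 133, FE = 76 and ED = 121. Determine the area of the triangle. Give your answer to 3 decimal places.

Semiperimeter s = (121 + 133 + 76)/2 = 165.
Heron's formula: area = √(165·44·32·89) ≈ 4547.1.

4547.140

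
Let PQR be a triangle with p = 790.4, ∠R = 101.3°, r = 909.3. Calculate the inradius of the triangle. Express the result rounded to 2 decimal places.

123.00

Law of sines: sin P = p·sin R/r ≈ 0.85239.
Since r ≥ p, only the acute value applies: ∠P ≈ 58.47°.
Then ∠Q = 180° − ∠R − ∠P ≈ 20.23°.
Law of sines gives q = r·sin Q/sin R ≈ 320.6.
Area = ½·r·p·sin Q ≈ 1.2425e+05.
Semiperimeter s = (790.4+320.6+909.3)/2 = 1010.2.
Inradius = area/s = 1.2425e+05/1010.2 ≈ 123.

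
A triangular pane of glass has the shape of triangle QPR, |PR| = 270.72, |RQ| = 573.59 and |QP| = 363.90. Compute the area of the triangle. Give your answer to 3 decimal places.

area ≈ 38421.733

Semiperimeter s = (270.72 + 573.59 + 363.9)/2 = 604.11.
Heron's formula: area = √(604.11·333.38·30.515·240.21) ≈ 38422.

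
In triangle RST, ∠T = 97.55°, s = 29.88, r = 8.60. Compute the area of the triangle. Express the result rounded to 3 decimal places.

area ≈ 127.370

Area = ½·r·s·sin T ≈ 127.37.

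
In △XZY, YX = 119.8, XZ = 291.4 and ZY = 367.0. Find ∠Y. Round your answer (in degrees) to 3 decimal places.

By the law of cosines, cos Y = (ZY² + YX² − XZ²) / (2·ZY·YX) ≈ 0.72927, so ∠Y ≈ 43.17°.

∠Y ≈ 43.175°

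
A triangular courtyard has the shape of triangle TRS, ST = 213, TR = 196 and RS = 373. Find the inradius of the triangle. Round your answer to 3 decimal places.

Semiperimeter s = (373 + 213 + 196)/2 = 391.
Heron's formula: area = √(391·18·178·195) ≈ 15630.
Inradius = area/s = 15630/391 ≈ 39.974.

39.974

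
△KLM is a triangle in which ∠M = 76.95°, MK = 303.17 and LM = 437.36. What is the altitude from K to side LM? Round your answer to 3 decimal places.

By the law of cosines, KL² = LM² + MK² − 2·LM·MK·cos M = 2.2332e+05, so KL ≈ 472.56.
Area = ½·LM·MK·sin M ≈ 64585.
The altitude from K has length 2·area/LM ≈ 295.34.

h_K ≈ 295.340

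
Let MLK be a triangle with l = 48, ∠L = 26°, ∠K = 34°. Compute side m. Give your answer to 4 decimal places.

94.8265

The third angle is ∠M = 180° − ∠L − ∠K = 120.00°.
Law of sines: m = l·sin M/sin L ≈ 94.827.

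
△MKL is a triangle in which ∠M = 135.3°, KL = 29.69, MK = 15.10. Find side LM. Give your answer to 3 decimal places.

Law of sines: sin L = MK·sin M/KL ≈ 0.35774.
Since KL ≥ MK, only the acute value applies: ∠L ≈ 20.96°.
Then ∠K = 180° − ∠M − ∠L ≈ 23.74°.
Law of sines gives LM = KL·sin K/sin M ≈ 16.992.

16.992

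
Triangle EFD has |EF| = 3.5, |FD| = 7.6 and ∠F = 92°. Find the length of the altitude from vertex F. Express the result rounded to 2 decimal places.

By the law of cosines, |DE|² = |EF|² + |FD|² − 2·|EF|·|FD|·cos F = 71.867, so |DE| ≈ 8.4774.
Area = ½·|EF|·|FD|·sin F ≈ 13.292.
The altitude from F has length 2·area/|DE| ≈ 3.1358.

3.14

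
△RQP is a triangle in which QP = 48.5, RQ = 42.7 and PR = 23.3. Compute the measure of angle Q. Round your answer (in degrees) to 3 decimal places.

28.712

By the law of cosines, cos Q = (RQ² + QP² − PR²) / (2·RQ·QP) ≈ 0.87705, so ∠Q ≈ 28.71°.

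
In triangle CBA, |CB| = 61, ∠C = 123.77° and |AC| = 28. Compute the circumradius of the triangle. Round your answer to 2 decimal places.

48.13

By the law of cosines, |BA|² = |AC|² + |CB|² − 2·|AC|·|CB|·cos C = 6403.8, so |BA| ≈ 80.024.
Area = ½·|AC|·|CB|·sin C ≈ 709.91.
Circumradius = |BA|/(2 sin C) ≈ 48.133.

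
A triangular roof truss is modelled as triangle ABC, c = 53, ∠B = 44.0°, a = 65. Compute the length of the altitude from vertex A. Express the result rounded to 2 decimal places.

By the law of cosines, b² = c² + a² − 2·c·a·cos B = 2077.7, so b ≈ 45.582.
Area = ½·c·a·sin B ≈ 1196.5.
The altitude from A has length 2·area/a ≈ 36.817.

36.82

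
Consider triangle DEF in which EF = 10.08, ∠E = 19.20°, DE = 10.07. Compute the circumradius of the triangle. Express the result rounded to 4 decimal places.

By the law of cosines, FD² = DE² + EF² − 2·DE·EF·cos E = 11.292, so FD ≈ 3.3604.
Area = ½·DE·EF·sin E ≈ 16.691.
Circumradius = FD/(2 sin E) ≈ 5.1091.

R ≈ 5.1091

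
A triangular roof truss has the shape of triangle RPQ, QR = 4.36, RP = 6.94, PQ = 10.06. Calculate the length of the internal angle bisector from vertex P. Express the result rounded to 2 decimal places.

t_P ≈ 8.08

By the law of cosines, cos P = (RP² + PQ² − QR²) / (2·RP·PQ) ≈ 0.93357, so ∠P ≈ 21.00°.
The bisector from P has length 2·RP·PQ·cos(∠P/2)/(RP+PQ) ≈ 8.0761.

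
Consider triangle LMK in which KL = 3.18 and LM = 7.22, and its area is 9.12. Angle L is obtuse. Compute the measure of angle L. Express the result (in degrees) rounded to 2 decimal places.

∠L ≈ 127.40°

From area = ½·KL·LM·sin L, we get sin L = 2·area/(KL·LM) ≈ 0.79444.
Taking the obtuse solution, ∠L ≈ 127.40°.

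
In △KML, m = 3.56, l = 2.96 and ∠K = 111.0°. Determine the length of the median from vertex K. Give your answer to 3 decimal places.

By the law of cosines, k² = m² + l² − 2·m·l·cos K = 28.988, so k ≈ 5.384.
Median from K: ½√(2·m² + 2·l² − k²) ≈ 1.863.

m_K ≈ 1.863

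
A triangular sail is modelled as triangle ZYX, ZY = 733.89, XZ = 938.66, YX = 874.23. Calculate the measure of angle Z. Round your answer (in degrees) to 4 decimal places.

By the law of cosines, cos Z = (XZ² + ZY² − YX²) / (2·XZ·ZY) ≈ 0.47570, so ∠Z ≈ 61.59°.

61.5948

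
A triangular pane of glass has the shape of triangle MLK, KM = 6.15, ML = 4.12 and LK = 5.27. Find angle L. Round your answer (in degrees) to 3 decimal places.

80.824

By the law of cosines, cos L = (ML² + LK² − KM²) / (2·ML·LK) ≈ 0.15947, so ∠L ≈ 80.82°.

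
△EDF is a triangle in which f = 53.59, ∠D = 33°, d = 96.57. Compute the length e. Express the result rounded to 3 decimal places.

Law of sines: sin F = f·sin D/d ≈ 0.30224.
Since d ≥ f, only the acute value applies: ∠F ≈ 17.59°.
Then ∠E = 180° − ∠D − ∠F ≈ 129.41°.
Law of sines gives e = d·sin E/sin D ≈ 137.

136.998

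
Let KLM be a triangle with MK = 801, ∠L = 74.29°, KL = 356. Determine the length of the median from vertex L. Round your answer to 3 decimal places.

Law of sines: sin M = KL·sin L/MK ≈ 0.42784.
Since MK ≥ KL, only the acute value applies: ∠M ≈ 25.33°.
Then ∠K = 180° − ∠L − ∠M ≈ 80.38°.
Law of sines gives LM = MK·sin K/sin L ≈ 820.38.
Median from L: ½√(2·KL² + 2·LM² − MK²) ≈ 489.37.

m_L ≈ 489.367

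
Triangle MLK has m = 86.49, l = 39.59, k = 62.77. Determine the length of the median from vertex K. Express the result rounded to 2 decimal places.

m_K ≈ 59.49

Median from K: ½√(2·m² + 2·l² − k²) ≈ 59.489.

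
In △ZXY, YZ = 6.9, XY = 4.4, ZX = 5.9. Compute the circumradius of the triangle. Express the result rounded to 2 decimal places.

3.48

By the law of cosines, cos Z = (YZ² + ZX² − XY²) / (2·YZ·ZX) ≈ 0.77450, so ∠Z ≈ 39.24°.
Circumradius = XY/(2 sin Z) ≈ 3.4779.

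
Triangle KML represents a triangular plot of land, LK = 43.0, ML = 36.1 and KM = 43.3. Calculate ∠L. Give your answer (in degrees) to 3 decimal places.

By the law of cosines, cos L = (ML² + LK² − KM²) / (2·ML·LK) ≈ 0.41143, so ∠L ≈ 65.71°.

∠L ≈ 65.705°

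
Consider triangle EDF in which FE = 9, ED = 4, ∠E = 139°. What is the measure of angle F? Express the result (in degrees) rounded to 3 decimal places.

By the law of cosines, DF² = FE² + ED² − 2·FE·ED·cos E = 151.34, so DF ≈ 12.302.
Law of cosines again: cos F = (DF² + FE² − ED²)/(2·DF·FE) ≈ 0.97698, so ∠F ≈ 12.32°.

12.317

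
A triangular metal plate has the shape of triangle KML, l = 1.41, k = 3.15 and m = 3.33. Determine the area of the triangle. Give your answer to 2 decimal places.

Semiperimeter s = (3.15 + 3.33 + 1.41)/2 = 3.945.
Heron's formula: area = √(3.945·0.795·0.615·2.535) ≈ 2.2112.

area ≈ 2.21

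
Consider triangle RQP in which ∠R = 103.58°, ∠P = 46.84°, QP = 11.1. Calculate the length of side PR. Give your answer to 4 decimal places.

The third angle is ∠Q = 180° − ∠P − ∠R = 29.58°.
Law of sines: PR = QP·sin Q/sin R ≈ 5.637.

5.6370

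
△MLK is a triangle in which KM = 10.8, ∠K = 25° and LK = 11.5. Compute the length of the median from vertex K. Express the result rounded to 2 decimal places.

m_K ≈ 10.89

By the law of cosines, ML² = LK² + KM² − 2·LK·KM·cos K = 23.763, so ML ≈ 4.8747.
Median from K: ½√(2·LK² + 2·KM² − ML²) ≈ 10.886.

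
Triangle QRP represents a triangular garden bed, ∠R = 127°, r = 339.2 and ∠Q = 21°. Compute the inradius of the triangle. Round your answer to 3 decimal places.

The third angle is ∠P = 180° − ∠Q − ∠R = 32.00°.
Law of sines: q = r·sin Q/sin R ≈ 152.21.
Law of sines: p = r·sin P/sin R ≈ 225.07.
Area = ½·r·q·sin P ≈ 13680.
Semiperimeter s = (152.21+339.2+225.07)/2 = 358.24.
Inradius = area/s = 13680/358.24 ≈ 38.186.

38.186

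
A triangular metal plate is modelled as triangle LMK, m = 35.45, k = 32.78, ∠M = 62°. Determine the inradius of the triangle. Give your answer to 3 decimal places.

Law of sines: sin K = k·sin M/m ≈ 0.81645.
Since m ≥ k, only the acute value applies: ∠K ≈ 54.73°.
Then ∠L = 180° − ∠M − ∠K ≈ 63.27°.
Law of sines gives l = m·sin L/sin M ≈ 35.859.
Area = ½·m·k·sin L ≈ 518.93.
Semiperimeter s = (35.859+35.45+32.78)/2 = 52.044.
Inradius = area/s = 518.93/52.044 ≈ 9.9709.

r ≈ 9.971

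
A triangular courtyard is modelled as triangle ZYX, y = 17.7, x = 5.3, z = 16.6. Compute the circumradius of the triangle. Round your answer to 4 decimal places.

R ≈ 8.8633

By the law of cosines, cos Z = (y² + x² − z²) / (2·y·x) ≈ 0.35082, so ∠Z ≈ 69.46°.
Circumradius = z/(2 sin Z) ≈ 8.8633.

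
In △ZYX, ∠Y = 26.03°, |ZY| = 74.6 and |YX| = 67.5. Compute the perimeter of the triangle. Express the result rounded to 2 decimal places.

By the law of cosines, |XZ|² = |ZY|² + |YX|² − 2·|ZY|·|YX|·cos Y = 1072, so |XZ| ≈ 32.741.
Semiperimeter s = (67.5+32.741+74.6)/2 = 87.42.
Perimeter = 67.5 + 32.741 + 74.6 = 174.84.

perimeter ≈ 174.84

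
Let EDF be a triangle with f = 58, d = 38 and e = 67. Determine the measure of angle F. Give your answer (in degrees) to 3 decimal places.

59.701

By the law of cosines, cos F = (e² + d² − f²) / (2·e·d) ≈ 0.50452, so ∠F ≈ 59.70°.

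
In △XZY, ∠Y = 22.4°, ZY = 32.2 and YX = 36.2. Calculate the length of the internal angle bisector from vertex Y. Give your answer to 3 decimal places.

33.434

By the law of cosines, XZ² = ZY² + YX² − 2·ZY·YX·cos Y = 191.9, so XZ ≈ 13.853.
The bisector from Y has length 2·ZY·YX·cos(∠Y/2)/(ZY+YX) ≈ 33.434.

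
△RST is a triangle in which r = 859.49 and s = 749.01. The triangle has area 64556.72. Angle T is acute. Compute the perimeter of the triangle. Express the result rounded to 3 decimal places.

perimeter ≈ 1804.374

From area = ½·r·s·sin T, we get sin T = 2·area/(r·s) ≈ 0.20056.
Taking the acute solution, ∠T ≈ 11.57°.
Law of cosines then gives t ≈ 195.87.
Perimeter = 859.49 + 749.01 + 195.87 = 1804.4.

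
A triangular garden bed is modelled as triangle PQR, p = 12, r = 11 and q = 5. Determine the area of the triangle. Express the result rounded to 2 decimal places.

area ≈ 27.50

Semiperimeter s = (12 + 5 + 11)/2 = 14.
Heron's formula: area = √(14·2·9·3) ≈ 27.495.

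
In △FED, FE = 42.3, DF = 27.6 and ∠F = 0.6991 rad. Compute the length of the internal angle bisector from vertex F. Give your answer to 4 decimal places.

t_F ≈ 31.3842

By the law of cosines, ED² = DF² + FE² − 2·DF·FE·cos F = 763.82, so ED ≈ 27.637.
The bisector from F has length 2·DF·FE·cos(∠F/2)/(DF+FE) ≈ 31.384.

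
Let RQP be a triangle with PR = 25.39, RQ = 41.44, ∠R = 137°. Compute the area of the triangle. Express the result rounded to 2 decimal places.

Area = ½·PR·RQ·sin R ≈ 358.79.

358.79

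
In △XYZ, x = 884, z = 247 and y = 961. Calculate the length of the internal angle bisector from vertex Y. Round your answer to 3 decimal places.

By the law of cosines, cos Y = (z² + x² − y²) / (2·z·x) ≈ -0.18561, so ∠Y ≈ 100.70°.
The bisector from Y has length 2·z·x·cos(∠Y/2)/(z+x) ≈ 246.39.

246.387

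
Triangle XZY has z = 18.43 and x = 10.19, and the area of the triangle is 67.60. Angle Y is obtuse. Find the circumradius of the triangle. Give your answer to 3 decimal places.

From area = ½·x·z·sin Y, we get sin Y = 2·area/(x·z) ≈ 0.71991.
Taking the obtuse solution, ∠Y ≈ 133.95°.
Law of cosines then gives y ≈ 26.537.
Circumradius = y/(2 sin Y) ≈ 18.431.

18.431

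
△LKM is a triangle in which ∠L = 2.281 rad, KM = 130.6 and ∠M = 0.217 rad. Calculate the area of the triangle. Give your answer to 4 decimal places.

1453.1355

The third angle is ∠K = π − ∠M − ∠L = 0.644 rad.
Law of sines: ML = KM·sin K/sin L ≈ 103.36.
Law of sines: LK = KM·sin M/sin L ≈ 37.084.
Area = ½·KM·ML·sin M ≈ 1453.1.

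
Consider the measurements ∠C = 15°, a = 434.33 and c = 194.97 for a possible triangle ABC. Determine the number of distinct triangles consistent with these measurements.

2

a·sin C = 434.33·sin(15°) ≈ 112.4.
Since a sin C < c < a (112.4 < 194.97 < 434.33), two triangles exist.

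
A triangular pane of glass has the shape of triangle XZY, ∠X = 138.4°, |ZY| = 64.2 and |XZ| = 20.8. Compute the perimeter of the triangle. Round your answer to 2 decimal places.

Law of sines: sin Y = |XZ|·sin X/|ZY| ≈ 0.21510.
Since |ZY| ≥ |XZ|, only the acute value applies: ∠Y ≈ 12.42°.
Then ∠Z = 180° − ∠X − ∠Y ≈ 29.18°.
Law of sines gives |YX| = |ZY|·sin Z/sin X ≈ 47.143.
Semiperimeter s = (64.2+47.143+20.8)/2 = 66.071.
Perimeter = 64.2 + 47.143 + 20.8 = 132.14.

perimeter ≈ 132.14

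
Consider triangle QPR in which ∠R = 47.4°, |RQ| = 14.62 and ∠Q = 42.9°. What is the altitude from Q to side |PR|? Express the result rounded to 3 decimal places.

h_Q ≈ 10.762

The third angle is ∠P = 180° − ∠R − ∠Q = 89.70°.
Law of sines: |PR| = |RQ|·sin Q/sin P ≈ 9.9523.
Law of sines: |QP| = |RQ|·sin R/sin P ≈ 10.762.
Area = ½·|RQ|·|PR|·sin R ≈ 53.552.
The altitude from Q has length 2·area/|PR| ≈ 10.762.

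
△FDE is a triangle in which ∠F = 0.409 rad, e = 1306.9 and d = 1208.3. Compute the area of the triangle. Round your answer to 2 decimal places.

314003.15

Area = ½·d·e·sin F ≈ 3.14e+05.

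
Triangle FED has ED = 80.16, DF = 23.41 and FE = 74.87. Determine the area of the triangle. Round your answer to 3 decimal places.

area ≈ 873.710

Semiperimeter s = (80.16 + 23.41 + 74.87)/2 = 89.22.
Heron's formula: area = √(89.22·9.06·65.81·14.35) ≈ 873.71.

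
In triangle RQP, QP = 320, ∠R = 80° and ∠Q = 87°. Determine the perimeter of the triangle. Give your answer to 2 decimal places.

perimeter ≈ 717.59

The third angle is ∠P = 180° − ∠R − ∠Q = 13.00°.
Law of sines: PR = QP·sin Q/sin R ≈ 324.49.
Law of sines: RQ = QP·sin P/sin R ≈ 73.095.
Semiperimeter s = (320+324.49+73.095)/2 = 358.79.
Perimeter = 320 + 324.49 + 73.095 = 717.59.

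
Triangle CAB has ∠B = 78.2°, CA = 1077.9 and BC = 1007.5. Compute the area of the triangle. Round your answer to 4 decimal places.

316114.7100

Law of sines: sin A = BC·sin B/CA ≈ 0.91494.
Since CA ≥ BC, only the acute value applies: ∠A ≈ 66.20°.
Then ∠C = 180° − ∠B − ∠A ≈ 35.60°.
Law of sines gives AB = CA·sin C/sin B ≈ 641.07.
Area = ½·CA·BC·sin C ≈ 3.1611e+05.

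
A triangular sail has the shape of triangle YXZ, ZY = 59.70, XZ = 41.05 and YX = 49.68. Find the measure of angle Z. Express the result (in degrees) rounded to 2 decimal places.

By the law of cosines, cos Z = (XZ² + ZY² − YX²) / (2·XZ·ZY) ≈ 0.56741, so ∠Z ≈ 55.43°.

∠Z ≈ 55.43°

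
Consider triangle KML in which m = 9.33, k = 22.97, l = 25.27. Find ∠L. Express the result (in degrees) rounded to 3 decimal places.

93.197

By the law of cosines, cos L = (k² + m² − l²) / (2·k·m) ≈ -0.05577, so ∠L ≈ 93.20°.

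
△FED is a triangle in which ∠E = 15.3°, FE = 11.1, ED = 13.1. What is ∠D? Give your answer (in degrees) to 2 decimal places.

∠D ≈ 50.75°

By the law of cosines, DF² = FE² + ED² − 2·FE·ED·cos E = 14.307, so DF ≈ 3.7825.
Law of cosines again: cos D = (ED² + DF² − FE²)/(2·ED·DF) ≈ 0.63276, so ∠D ≈ 50.75°.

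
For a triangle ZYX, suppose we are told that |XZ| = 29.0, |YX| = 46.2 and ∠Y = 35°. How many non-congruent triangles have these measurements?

2

|YX|·sin Y = 46.2·sin(35°) ≈ 26.5.
Since |YX| sin Y < |XZ| < |YX| (26.5 < 29.0 < 46.2), two triangles exist.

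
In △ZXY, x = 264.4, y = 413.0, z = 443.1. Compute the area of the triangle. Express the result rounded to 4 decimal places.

Semiperimeter s = (443.1 + 264.4 + 413)/2 = 560.25.
Heron's formula: area = √(560.25·117.15·295.85·147.25) ≈ 53472.

53471.8879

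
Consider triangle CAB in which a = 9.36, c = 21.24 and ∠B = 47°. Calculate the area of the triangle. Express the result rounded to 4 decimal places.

Area = ½·c·a·sin B ≈ 72.699.

72.6989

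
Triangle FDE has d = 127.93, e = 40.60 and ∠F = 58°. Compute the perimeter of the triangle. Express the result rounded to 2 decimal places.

By the law of cosines, f² = d² + e² − 2·d·e·cos F = 12510, so f ≈ 111.85.
Semiperimeter s = (111.85+127.93+40.6)/2 = 140.19.
Perimeter = 111.85 + 127.93 + 40.6 = 280.38.

perimeter ≈ 280.38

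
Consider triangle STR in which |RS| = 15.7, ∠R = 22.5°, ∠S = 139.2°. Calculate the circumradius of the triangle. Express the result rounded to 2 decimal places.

The third angle is ∠T = 180° − ∠R − ∠S = 18.30°.
Law of sines: |TR| = |RS|·sin S/sin T ≈ 32.672.
Law of sines: |ST| = |RS|·sin R/sin T ≈ 19.135.
Circumradius = |RS|/(2 sin T) ≈ 25.001.

25.00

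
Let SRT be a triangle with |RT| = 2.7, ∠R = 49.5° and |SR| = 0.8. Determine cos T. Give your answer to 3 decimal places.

0.963

By the law of cosines, |TS|² = |SR|² + |RT|² − 2·|SR|·|RT|·cos R = 5.1244, so |TS| ≈ 2.2637.
Law of cosines again: cos T = (|RT|² + |TS|² − |SR|²)/(2·|RT|·|TS|) ≈ 0.96322, so ∠T ≈ 15.59°.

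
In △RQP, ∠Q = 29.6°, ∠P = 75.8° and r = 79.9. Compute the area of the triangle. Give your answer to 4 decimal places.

The third angle is ∠R = 180° − ∠Q − ∠P = 74.60°.
Law of sines: q = r·sin Q/sin R ≈ 40.936.
Law of sines: p = r·sin P/sin R ≈ 80.343.
Area = ½·r·q·sin P ≈ 1585.4.

area ≈ 1585.4141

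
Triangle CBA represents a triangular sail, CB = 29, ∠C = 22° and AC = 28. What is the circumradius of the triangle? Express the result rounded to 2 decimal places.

14.58

By the law of cosines, BA² = AC² + CB² − 2·AC·CB·cos C = 119.25, so BA ≈ 10.92.
Area = ½·AC·CB·sin C ≈ 152.09.
Circumradius = BA/(2 sin C) ≈ 14.576.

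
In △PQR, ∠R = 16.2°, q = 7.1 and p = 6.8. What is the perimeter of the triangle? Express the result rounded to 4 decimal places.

By the law of cosines, r² = p² + q² − 2·p·q·cos R = 3.924, so r ≈ 1.9809.
Semiperimeter s = (6.8+7.1+1.9809)/2 = 7.9405.
Perimeter = 6.8 + 7.1 + 1.9809 = 15.881.

15.8809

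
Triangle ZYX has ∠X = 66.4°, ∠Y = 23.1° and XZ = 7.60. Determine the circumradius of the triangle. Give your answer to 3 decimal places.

The third angle is ∠Z = 180° − ∠Y − ∠X = 90.50°.
Law of sines: YX = XZ·sin Z/sin Y ≈ 19.37.
Law of sines: ZY = XZ·sin X/sin Y ≈ 17.751.
Circumradius = XZ/(2 sin Y) ≈ 9.6855.

R ≈ 9.686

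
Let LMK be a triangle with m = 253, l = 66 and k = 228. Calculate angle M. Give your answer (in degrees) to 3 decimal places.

By the law of cosines, cos M = (k² + l² − m²) / (2·k·l) ≈ -0.25482, so ∠M ≈ 104.76°.

∠M ≈ 104.763°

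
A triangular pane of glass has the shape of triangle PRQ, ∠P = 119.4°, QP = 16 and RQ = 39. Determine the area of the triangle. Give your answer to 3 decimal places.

199.120

Law of sines: sin R = QP·sin P/RQ ≈ 0.35742.
Since RQ ≥ QP, only the acute value applies: ∠R ≈ 20.94°.
Then ∠Q = 180° − ∠P − ∠R ≈ 39.66°.
Law of sines gives PR = RQ·sin Q/sin P ≈ 28.569.
Area = ½·RQ·QP·sin Q ≈ 199.12.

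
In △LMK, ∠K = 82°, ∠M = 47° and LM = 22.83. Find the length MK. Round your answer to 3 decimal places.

The third angle is ∠L = 180° − ∠M − ∠K = 51.00°.
Law of sines: MK = LM·sin L/sin K ≈ 17.917.

17.917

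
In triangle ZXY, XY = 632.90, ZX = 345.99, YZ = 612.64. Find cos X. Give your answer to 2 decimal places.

By the law of cosines, cos X = (ZX² + XY² − YZ²) / (2·ZX·XY) ≈ 0.33096, so ∠X ≈ 70.67°.

cos X ≈ 0.33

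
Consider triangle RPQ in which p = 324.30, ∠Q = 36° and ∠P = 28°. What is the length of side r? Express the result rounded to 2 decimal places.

620.87

The third angle is ∠R = 180° − ∠P − ∠Q = 116.00°.
Law of sines: r = p·sin R/sin P ≈ 620.87.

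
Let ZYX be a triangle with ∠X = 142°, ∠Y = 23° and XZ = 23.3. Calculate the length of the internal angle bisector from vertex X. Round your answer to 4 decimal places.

The third angle is ∠Z = 180° − ∠Y − ∠X = 15.00°.
Law of sines: YX = XZ·sin Z/sin Y ≈ 15.434.
Law of sines: ZY = XZ·sin X/sin Y ≈ 36.713.
The bisector from X has length 2·YX·XZ·cos(∠X/2)/(YX+XZ) ≈ 6.0452.

6.0452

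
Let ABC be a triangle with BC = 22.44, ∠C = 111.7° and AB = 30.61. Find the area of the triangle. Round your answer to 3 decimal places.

Law of sines: sin A = BC·sin C/AB ≈ 0.68114.
Since AB ≥ BC, only the acute value applies: ∠A ≈ 42.93°.
Then ∠B = 180° − ∠C − ∠A ≈ 25.37°.
Law of sines gives CA = AB·sin B/sin C ≈ 14.114.
Area = ½·AB·BC·sin B ≈ 147.14.

area ≈ 147.137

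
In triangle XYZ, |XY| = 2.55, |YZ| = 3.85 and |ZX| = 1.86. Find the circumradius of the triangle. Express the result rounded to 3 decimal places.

By the law of cosines, cos X = (|ZX|² + |XY|² − |YZ|²) / (2·|ZX|·|XY|) ≈ -0.51238, so ∠X ≈ 2.109 rad.
Circumradius = |YZ|/(2 sin X) ≈ 2.2416.

R ≈ 2.242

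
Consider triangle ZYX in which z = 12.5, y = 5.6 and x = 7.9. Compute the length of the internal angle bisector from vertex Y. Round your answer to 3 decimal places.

By the law of cosines, cos Y = (x² + z² − y²) / (2·x·z) ≈ 0.94835, so ∠Y ≈ 18.49°.
The bisector from Y has length 2·x·z·cos(∠Y/2)/(x+z) ≈ 9.5556.

t_Y ≈ 9.556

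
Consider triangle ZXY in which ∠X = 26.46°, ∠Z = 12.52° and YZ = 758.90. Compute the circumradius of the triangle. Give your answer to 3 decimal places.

The third angle is ∠Y = 180° − ∠Z − ∠X = 141.02°.
Law of sines: XY = YZ·sin Z/sin X ≈ 369.22.
Law of sines: ZX = YZ·sin Y/sin X ≈ 1071.4.
Circumradius = YZ/(2 sin X) ≈ 851.6.

851.600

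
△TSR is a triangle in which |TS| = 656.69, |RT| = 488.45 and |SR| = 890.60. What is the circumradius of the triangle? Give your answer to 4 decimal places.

453.7661

By the law of cosines, cos T = (|RT|² + |TS|² − |SR|²) / (2·|RT|·|TS|) ≈ -0.19227, so ∠T ≈ 101.09°.
Circumradius = |SR|/(2 sin T) ≈ 453.77.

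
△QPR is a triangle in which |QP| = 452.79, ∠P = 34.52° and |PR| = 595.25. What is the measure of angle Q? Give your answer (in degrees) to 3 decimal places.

96.369

By the law of cosines, |RQ|² = |QP|² + |PR|² − 2·|QP|·|PR|·cos P = 1.1521e+05, so |RQ| ≈ 339.42.
Law of cosines again: cos Q = (|RQ|² + |QP|² − |PR|²)/(2·|RQ|·|QP|) ≈ -0.11093, so ∠Q ≈ 96.37°.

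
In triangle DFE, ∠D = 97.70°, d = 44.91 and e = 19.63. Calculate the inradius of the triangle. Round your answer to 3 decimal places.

r ≈ 7.191

Law of sines: sin E = e·sin D/d ≈ 0.43316.
Since d ≥ e, only the acute value applies: ∠E ≈ 25.67°.
Then ∠F = 180° − ∠D − ∠E ≈ 56.63°.
Law of sines gives f = d·sin F/sin D ≈ 37.848.
Area = ½·d·e·sin F ≈ 368.13.
Semiperimeter s = (44.91+37.848+19.63)/2 = 51.194.
Inradius = area/s = 368.13/51.194 ≈ 7.1909.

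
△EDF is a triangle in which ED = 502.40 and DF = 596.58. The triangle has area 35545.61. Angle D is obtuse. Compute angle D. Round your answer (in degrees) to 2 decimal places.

∠D ≈ 166.28°

From area = ½·ED·DF·sin D, we get sin D = 2·area/(ED·DF) ≈ 0.23719.
Taking the obtuse solution, ∠D ≈ 166.28°.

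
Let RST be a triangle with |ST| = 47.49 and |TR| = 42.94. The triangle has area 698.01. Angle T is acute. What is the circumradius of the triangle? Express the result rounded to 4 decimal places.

24.5108

From area = ½·|ST|·|TR|·sin T, we get sin T = 2·area/(|ST|·|TR|) ≈ 0.68459.
Taking the acute solution, ∠T ≈ 43.20°.
Law of cosines then gives |RS| ≈ 33.559.
Circumradius = |RS|/(2 sin T) ≈ 24.511.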